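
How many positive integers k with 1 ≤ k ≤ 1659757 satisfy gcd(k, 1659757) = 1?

First factor: 1659757 = 11^3 · 29 · 43.
φ(1659757) = 1659757 · (1 − 1/11) · (1 − 1/29) · (1 − 1/43)
       = 1659757 · 11760/13717 = 1422960.

1422960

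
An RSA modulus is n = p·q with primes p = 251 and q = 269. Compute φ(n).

φ(67519) = 67519 · (1 − 1/251) · (1 − 1/269)
       = 67519 · 67000/67519 = 67000.

67000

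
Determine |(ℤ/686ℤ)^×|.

294

Prime factorization: 686 = 2 · 7^3.
φ(686) = 686 · (1 − 1/2) · (1 − 1/7)
       = 686 · 6/14 = 294.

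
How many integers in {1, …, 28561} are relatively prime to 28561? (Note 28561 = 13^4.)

26364

φ(13^4) = 13^4 − 13^3 = 28561 − 2197 = 26364.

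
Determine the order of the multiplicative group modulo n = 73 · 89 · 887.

φ(5762839) = 5762839 · (1 − 1/73) · (1 − 1/89) · (1 − 1/887)
       = 5762839 · 5613696/5762839 = 5613696.

5613696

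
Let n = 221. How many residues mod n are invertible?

192

221 = 13 * 17.
φ(13) = 13 − 1 = 12.
φ(17) = 17 − 1 = 16.
Since φ is multiplicative, φ(221) = 12 · 16 = 192.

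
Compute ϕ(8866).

First factor: 8866 = 2 * 11 * 13 * 31.
φ(8866) = 8866 · (1 − 1/2) · (1 − 1/11) · (1 − 1/13) · (1 − 1/31)
       = 8866 · 3600/8866 = 3600.

3600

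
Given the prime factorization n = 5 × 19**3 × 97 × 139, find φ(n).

φ(5) = 5 − 1 = 4.
φ(19^3) = 19^2·(19−1) = 361·18 = 6498.
φ(97) = 97 − 1 = 96.
φ(139) = 139 − 1 = 138.
Since φ is multiplicative, φ(462399485) = 4 · 6498 · 96 · 138 = 344342016.

344342016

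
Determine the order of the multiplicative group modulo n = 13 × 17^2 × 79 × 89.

22404096

φ(13) = 13 − 1 = 12.
φ(17^2) = 17^2 − 17^1 = 289 − 17 = 272.
φ(79) = 79 − 1 = 78.
φ(89) = 89 − 1 = 88.
Multiply: 12 · 272 · 78 · 88 = 22404096.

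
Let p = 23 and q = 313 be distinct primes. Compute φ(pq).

For distinct primes, φ(pq) = (p−1)(q−1) = 22 × 312 = 6864.

6864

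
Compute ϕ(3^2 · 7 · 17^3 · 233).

φ(72117927) = 72117927 · (1 − 1/3) · (1 − 1/7) · (1 − 1/17) · (1 − 1/233)
       = 72117927 · 44544/83181 = 38619648.

38619648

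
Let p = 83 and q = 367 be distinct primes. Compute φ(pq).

30012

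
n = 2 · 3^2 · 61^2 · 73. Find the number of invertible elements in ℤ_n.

1581120

φ(2) = 2 − 1 = 1.
φ(3^2) = 3^2 − 3^1 = 9 − 3 = 6.
φ(61^2) = 61^1·(61−1) = 61·60 = 3660.
φ(73) = 73 − 1 = 72.
Multiply: 1 · 6 · 3660 · 72 = 1581120.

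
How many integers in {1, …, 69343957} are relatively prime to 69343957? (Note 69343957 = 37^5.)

67469796

φ(37^5) = 37^5 − 37^4 = 69343957 − 1874161 = 67469796.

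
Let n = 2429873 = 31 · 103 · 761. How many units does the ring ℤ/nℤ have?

2325600

φ(2429873) = 2429873 · (1 − 1/31) · (1 − 1/103) · (1 − 1/761)
       = 2429873 · 2325600/2429873 = 2325600.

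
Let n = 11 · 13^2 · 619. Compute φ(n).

φ(1150721) = 1150721 · (1 − 1/11) · (1 − 1/13) · (1 − 1/619)
       = 1150721 · 74160/88517 = 964080.

964080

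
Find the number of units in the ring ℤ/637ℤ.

Factor 637: 637 = 7**2 · 13.
φ(7^2) = 7^2 − 7^1 = 49 − 7 = 42.
φ(13) = 13 − 1 = 12.
Since φ is multiplicative, φ(637) = 42 · 12 = 504.

504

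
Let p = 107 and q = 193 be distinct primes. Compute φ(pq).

φ(20651) = 20651 · (1 − 1/107) · (1 − 1/193)
       = 20651 · 20352/20651 = 20352.

20352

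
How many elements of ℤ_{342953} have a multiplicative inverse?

285120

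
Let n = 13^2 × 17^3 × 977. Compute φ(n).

704031744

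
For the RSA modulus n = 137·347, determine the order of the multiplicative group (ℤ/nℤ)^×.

47056

φ(47539) = 47539 · (1 − 1/137) · (1 − 1/347)
       = 47539 · 47056/47539 = 47056.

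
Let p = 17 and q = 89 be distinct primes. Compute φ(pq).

1408

φ(17) = 17 − 1 = 16.
φ(89) = 89 − 1 = 88.
Since φ is multiplicative, φ(1513) = 16 · 88 = 1408.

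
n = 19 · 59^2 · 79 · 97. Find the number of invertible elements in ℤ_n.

461230848

φ(506823157) = 506823157 · (1 − 1/19) · (1 − 1/59) · (1 − 1/79) · (1 − 1/97)
       = 506823157 · 7817472/8590223 = 461230848.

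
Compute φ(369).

Prime factorization: 369 = 3**2 × 41.
φ(369) = 369 · (1 − 1/3) · (1 − 1/41)
       = 369 · 80/123 = 240.

240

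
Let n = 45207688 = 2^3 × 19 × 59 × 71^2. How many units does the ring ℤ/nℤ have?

20754720

φ(2^3) = 2^3 − 2^2 = 8 − 4 = 4.
φ(19) = 19 − 1 = 18.
φ(59) = 59 − 1 = 58.
φ(71^2) = 71^2 − 71^1 = 5041 − 71 = 4970.
Since φ is multiplicative, φ(45207688) = 4 · 18 · 58 · 4970 = 20754720.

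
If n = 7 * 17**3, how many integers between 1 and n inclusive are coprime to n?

φ(34391) = 34391 · (1 − 1/7) · (1 − 1/17)
       = 34391 · 96/119 = 27744.

27744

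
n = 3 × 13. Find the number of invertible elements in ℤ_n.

24

φ(39) = 39 · (1 − 1/3) · (1 − 1/13)
       = 39 · 24/39 = 24.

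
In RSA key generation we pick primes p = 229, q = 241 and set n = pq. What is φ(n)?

54720

For distinct primes, φ(pq) = (p−1)(q−1) = 228 × 240 = 54720.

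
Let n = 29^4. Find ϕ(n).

682892

φ(29^4) = 29^3·(29−1) = 24389·28 = 682892.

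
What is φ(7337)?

Factor 7337: 7337 = 11 · 23 · 29.
φ(11) = 11 − 1 = 10.
φ(23) = 23 − 1 = 22.
φ(29) = 29 − 1 = 28.
Since φ is multiplicative, φ(7337) = 10 · 22 · 28 = 6160.

6160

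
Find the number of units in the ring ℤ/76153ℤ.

First factor: 76153 = 7 · 11 · 23 · 43.
φ(76153) = 76153 · (1 − 1/7) · (1 − 1/11) · (1 − 1/23) · (1 − 1/43)
       = 76153 · 55440/76153 = 55440.

55440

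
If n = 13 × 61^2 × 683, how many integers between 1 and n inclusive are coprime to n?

φ(33038759) = 33038759 · (1 − 1/13) · (1 − 1/61) · (1 − 1/683)
       = 33038759 · 491040/541619 = 29953440.

29953440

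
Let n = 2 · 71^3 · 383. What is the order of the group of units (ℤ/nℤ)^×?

φ(2) = 2 − 1 = 1.
φ(71^3) = 71^2·(71−1) = 5041·70 = 352870.
φ(383) = 383 − 1 = 382.
Multiply: 1 · 352870 · 382 = 134796340.

134796340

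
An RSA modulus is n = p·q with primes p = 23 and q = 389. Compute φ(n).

8536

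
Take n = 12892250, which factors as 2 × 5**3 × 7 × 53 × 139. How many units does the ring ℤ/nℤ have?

φ(12892250) = 12892250 · (1 − 1/2) · (1 − 1/5) · (1 − 1/7) · (1 − 1/53) · (1 − 1/139)
       = 12892250 · 172224/515690 = 4305600.

4305600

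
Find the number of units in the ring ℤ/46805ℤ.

31680

Prime factorization: 46805 = 5 * 11 * 23 * 37.
φ(5) = 5 − 1 = 4.
φ(11) = 11 − 1 = 10.
φ(23) = 23 − 1 = 22.
φ(37) = 37 − 1 = 36.
Multiply: 4 · 10 · 22 · 36 = 31680.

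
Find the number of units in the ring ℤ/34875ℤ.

18000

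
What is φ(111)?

111 = 3 × 37.
φ(111) = 111 · (1 − 1/3) · (1 − 1/37)
       = 111 · 72/111 = 72.

72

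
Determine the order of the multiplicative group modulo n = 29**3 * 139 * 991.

φ(29^3) = 29^2·(29−1) = 841·28 = 23548.
φ(139) = 139 − 1 = 138.
φ(991) = 991 − 1 = 990.
Multiply: 23548 · 138 · 990 = 3217127760.

3217127760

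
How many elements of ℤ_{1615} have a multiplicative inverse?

1615 = 5 · 17 · 19.
φ(1615) = 1615 · (1 − 1/5) · (1 − 1/17) · (1 − 1/19)
       = 1615 · 1152/1615 = 1152.

1152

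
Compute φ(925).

720

Prime factorization: 925 = 5**2 · 37.
φ(5^2) = 5^1·(5−1) = 5·4 = 20.
φ(37) = 37 − 1 = 36.
Multiply: 20 · 36 = 720.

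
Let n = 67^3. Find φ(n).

296274

φ(67^3) = 67^3 − 67^2 = 300763 − 4489 = 296274.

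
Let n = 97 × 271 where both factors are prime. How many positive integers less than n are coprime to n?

25920

φ(n) = (p − 1)(q − 1) = (97−1)(271−1) = 96·270 = 25920.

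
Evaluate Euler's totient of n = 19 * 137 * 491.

1199520

φ(1278073) = 1278073 · (1 − 1/19) · (1 − 1/137) · (1 − 1/491)
       = 1278073 · 1199520/1278073 = 1199520.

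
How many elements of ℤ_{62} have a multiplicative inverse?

30

62 = 2 · 31.
φ(62) = 62 · (1 − 1/2) · (1 − 1/31)
       = 62 · 30/62 = 30.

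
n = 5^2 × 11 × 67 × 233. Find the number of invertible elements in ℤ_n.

φ(5^2) = 5^1·(5−1) = 5·4 = 20.
φ(11) = 11 − 1 = 10.
φ(67) = 67 − 1 = 66.
φ(233) = 233 − 1 = 232.
Multiply: 20 · 10 · 66 · 232 = 3062400.

3062400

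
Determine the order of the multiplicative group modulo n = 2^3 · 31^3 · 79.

8994960

φ(18827912) = 18827912 · (1 − 1/2) · (1 − 1/31) · (1 − 1/79)
       = 18827912 · 2340/4898 = 8994960.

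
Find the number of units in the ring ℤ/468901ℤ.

468901 = 19 · 23 · 29 · 37.
φ(19) = 19 − 1 = 18.
φ(23) = 23 − 1 = 22.
φ(29) = 29 − 1 = 28.
φ(37) = 37 − 1 = 36.
φ(468901) = 18 × 22 × 28 × 36 = 399168.

399168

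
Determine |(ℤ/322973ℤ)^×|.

Factor 322973: 322973 = 7 × 29 × 37 × 43.
φ(322973) = 322973 · (1 − 1/7) · (1 − 1/29) · (1 − 1/37) · (1 − 1/43)
       = 322973 · 254016/322973 = 254016.

254016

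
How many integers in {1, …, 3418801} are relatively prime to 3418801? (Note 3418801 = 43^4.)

φ(3418801) = 3418801 · (1 − 1/43)
       = 3418801 · 42/43 = 3339294.

3339294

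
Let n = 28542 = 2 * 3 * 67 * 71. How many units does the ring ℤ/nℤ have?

φ(28542) = 28542 · (1 − 1/2) · (1 − 1/3) · (1 − 1/67) · (1 − 1/71)
       = 28542 · 9240/28542 = 9240.

9240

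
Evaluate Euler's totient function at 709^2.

φ(709^2) = 709^2 − 709^1 = 502681 − 709 = 501972.

501972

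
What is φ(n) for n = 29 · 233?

φ(29) = 29 − 1 = 28.
φ(233) = 233 − 1 = 232.
Multiply: 28 · 232 = 6496.

6496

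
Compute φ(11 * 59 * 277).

φ(179773) = 179773 · (1 − 1/11) · (1 − 1/59) · (1 − 1/277)
       = 179773 · 160080/179773 = 160080.

160080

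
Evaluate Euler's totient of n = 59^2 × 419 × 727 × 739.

766389012048

φ(783604453367) = 783604453367 · (1 − 1/59) · (1 − 1/419) · (1 − 1/727) · (1 − 1/739)
       = 783604453367 · 12989644272/13281431413 = 766389012048.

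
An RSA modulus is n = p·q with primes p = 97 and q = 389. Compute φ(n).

37248

For distinct primes, φ(pq) = (p−1)(q−1) = 96 × 388 = 37248.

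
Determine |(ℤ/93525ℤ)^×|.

First factor: 93525 = 3 * 5**2 * 29 * 43.
φ(93525) = 93525 · (1 − 1/3) · (1 − 1/5) · (1 − 1/29) · (1 − 1/43)
       = 93525 · 9408/18705 = 47040.

47040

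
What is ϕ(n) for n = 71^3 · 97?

φ(71^3) = 71^3 − 71^2 = 357911 − 5041 = 352870.
φ(97) = 97 − 1 = 96.
Multiply: 352870 · 96 = 33875520.

33875520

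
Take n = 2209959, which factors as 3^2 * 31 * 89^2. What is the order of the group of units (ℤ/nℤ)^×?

φ(3^2) = 3^2 − 3^1 = 9 − 3 = 6.
φ(31) = 31 − 1 = 30.
φ(89^2) = 89^2 − 89^1 = 7921 − 89 = 7832.
Since φ is multiplicative, φ(2209959) = 6 · 30 · 7832 = 1409760.

1409760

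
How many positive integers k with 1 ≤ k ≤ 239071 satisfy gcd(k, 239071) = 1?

Prime factorization: 239071 = 7**3 * 17 * 41.
φ(239071) = 239071 · (1 − 1/7) · (1 − 1/17) · (1 − 1/41)
       = 239071 · 3840/4879 = 188160.

188160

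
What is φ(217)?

217 = 7 · 31.
φ(217) = 217 · (1 − 1/7) · (1 − 1/31)
       = 217 · 180/217 = 180.

180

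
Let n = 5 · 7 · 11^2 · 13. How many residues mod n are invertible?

31680

φ(5) = 5 − 1 = 4.
φ(7) = 7 − 1 = 6.
φ(11^2) = 11^2 − 11^1 = 121 − 11 = 110.
φ(13) = 13 − 1 = 12.
φ(55055) = 4 × 6 × 110 × 12 = 31680.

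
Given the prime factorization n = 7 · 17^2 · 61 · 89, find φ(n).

φ(10982867) = 10982867 · (1 − 1/7) · (1 − 1/17) · (1 − 1/61) · (1 − 1/89)
       = 10982867 · 506880/646051 = 8616960.

8616960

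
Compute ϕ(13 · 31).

360

φ(13) = 13 − 1 = 12.
φ(31) = 31 − 1 = 30.
φ(403) = 12 × 30 = 360.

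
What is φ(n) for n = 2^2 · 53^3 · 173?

50247392

φ(2^2) = 2^1·(2−1) = 2·1 = 2.
φ(53^3) = 53^3 − 53^2 = 148877 − 2809 = 146068.
φ(173) = 173 − 1 = 172.
Multiply: 2 · 146068 · 172 = 50247392.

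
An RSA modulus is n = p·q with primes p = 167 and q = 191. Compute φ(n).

31540

For distinct primes, φ(pq) = (p−1)(q−1) = 166 × 190 = 31540.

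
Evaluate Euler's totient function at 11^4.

13310

φ(11^4) = 11^4 − 11^3 = 14641 − 1331 = 13310.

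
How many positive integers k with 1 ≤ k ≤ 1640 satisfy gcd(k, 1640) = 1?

640

Prime factorization: 1640 = 2^3 × 5 × 41.
φ(1640) = 1640 · (1 − 1/2) · (1 − 1/5) · (1 − 1/41)
       = 1640 · 160/410 = 640.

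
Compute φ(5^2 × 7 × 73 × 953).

φ(5^2) = 5^2 − 5^1 = 25 − 5 = 20.
φ(7) = 7 − 1 = 6.
φ(73) = 73 − 1 = 72.
φ(953) = 953 − 1 = 952.
Multiply: 20 · 6 · 72 · 952 = 8225280.

8225280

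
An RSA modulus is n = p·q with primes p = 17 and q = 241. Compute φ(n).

φ(pq) = (p−1)(q−1) = 16 · 240 = 3840.

3840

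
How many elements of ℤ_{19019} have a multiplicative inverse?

12960

19019 = 7 * 11 * 13 * 19.
φ(19019) = 19019 · (1 − 1/7) · (1 − 1/11) · (1 − 1/13) · (1 − 1/19)
       = 19019 · 12960/19019 = 12960.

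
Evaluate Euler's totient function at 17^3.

4624

φ(4913) = 4913 · (1 − 1/17)
       = 4913 · 16/17 = 4624.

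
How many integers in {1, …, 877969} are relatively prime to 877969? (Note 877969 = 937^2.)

φ(937^2) = 937^1·(937−1) = 937·936 = 877032.

877032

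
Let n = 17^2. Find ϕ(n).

φ(289) = 289 · (1 − 1/17)
       = 289 · 16/17 = 272.

272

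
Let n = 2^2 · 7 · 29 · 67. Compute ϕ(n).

φ(2^2) = 2^2 − 2^1 = 4 − 2 = 2.
φ(7) = 7 − 1 = 6.
φ(29) = 29 − 1 = 28.
φ(67) = 67 − 1 = 66.
φ(54404) = 2 × 6 × 28 × 66 = 22176.

22176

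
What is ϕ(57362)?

25872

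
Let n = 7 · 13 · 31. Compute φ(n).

2160

φ(2821) = 2821 · (1 − 1/7) · (1 − 1/13) · (1 − 1/31)
       = 2821 · 2160/2821 = 2160.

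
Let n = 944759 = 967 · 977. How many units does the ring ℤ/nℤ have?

942816

φ(967) = 967 − 1 = 966.
φ(977) = 977 − 1 = 976.
Since φ is multiplicative, φ(944759) = 966 · 976 = 942816.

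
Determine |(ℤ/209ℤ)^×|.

First factor: 209 = 11 * 19.
φ(11) = 11 − 1 = 10.
φ(19) = 19 − 1 = 18.
φ(209) = 10 × 18 = 180.

180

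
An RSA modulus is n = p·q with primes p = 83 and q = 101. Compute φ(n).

8200

φ(8383) = 8383 · (1 − 1/83) · (1 − 1/101)
       = 8383 · 8200/8383 = 8200.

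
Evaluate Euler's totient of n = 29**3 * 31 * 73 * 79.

φ(4360192253) = 4360192253 · (1 − 1/29) · (1 − 1/31) · (1 − 1/73) · (1 − 1/79)
       = 4360192253 · 4717440/5184533 = 3967367040.

3967367040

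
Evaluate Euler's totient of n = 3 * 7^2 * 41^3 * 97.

φ(982744539) = 982744539 · (1 − 1/3) · (1 − 1/7) · (1 − 1/41) · (1 − 1/97)
       = 982744539 · 46080/83517 = 542223360.

542223360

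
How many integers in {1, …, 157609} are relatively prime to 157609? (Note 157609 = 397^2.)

157212

φ(157609) = 157609 · (1 − 1/397)
       = 157609 · 396/397 = 157212.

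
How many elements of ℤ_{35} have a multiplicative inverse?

24

35 = 5 · 7.
φ(35) = 35 · (1 − 1/5) · (1 − 1/7)
       = 35 · 24/35 = 24.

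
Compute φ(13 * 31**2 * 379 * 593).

φ(2807764271) = 2807764271 · (1 − 1/13) · (1 − 1/31) · (1 − 1/379) · (1 − 1/593)
       = 2807764271 · 80559360/90573041 = 2497340160.

2497340160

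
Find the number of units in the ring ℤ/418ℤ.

Factor 418: 418 = 2 * 11 * 19.
φ(418) = 418 · (1 − 1/2) · (1 − 1/11) · (1 − 1/19)
       = 418 · 180/418 = 180.

180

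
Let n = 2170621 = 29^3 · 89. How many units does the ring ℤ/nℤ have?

φ(29^3) = 29^2·(29−1) = 841·28 = 23548.
φ(89) = 89 − 1 = 88.
Since φ is multiplicative, φ(2170621) = 23548 · 88 = 2072224.

2072224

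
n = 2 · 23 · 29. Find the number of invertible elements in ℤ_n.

616

φ(2) = 2 − 1 = 1.
φ(23) = 23 − 1 = 22.
φ(29) = 29 − 1 = 28.
Multiply: 1 · 22 · 28 = 616.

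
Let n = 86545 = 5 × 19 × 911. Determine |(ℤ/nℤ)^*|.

65520

φ(86545) = 86545 · (1 − 1/5) · (1 − 1/19) · (1 − 1/911)
       = 86545 · 65520/86545 = 65520.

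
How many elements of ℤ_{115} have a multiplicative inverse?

88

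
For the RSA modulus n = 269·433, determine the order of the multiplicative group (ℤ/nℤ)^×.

For distinct primes, φ(pq) = (p−1)(q−1) = 268 × 432 = 115776.

115776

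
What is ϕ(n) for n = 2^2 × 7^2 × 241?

20160

φ(2^2) = 2^1·(2−1) = 2·1 = 2.
φ(7^2) = 7^2 − 7^1 = 49 − 7 = 42.
φ(241) = 241 − 1 = 240.
φ(47236) = 2 × 42 × 240 = 20160.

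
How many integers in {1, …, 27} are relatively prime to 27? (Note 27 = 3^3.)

18

φ(27) = 27 · (1 − 1/3)
       = 27 · 2/3 = 18.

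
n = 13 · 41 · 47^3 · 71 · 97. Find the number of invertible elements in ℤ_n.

327766118400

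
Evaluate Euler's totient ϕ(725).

First factor: 725 = 5^2 · 29.
φ(5^2) = 5^1·(5−1) = 5·4 = 20.
φ(29) = 29 − 1 = 28.
φ(725) = 20 × 28 = 560.

560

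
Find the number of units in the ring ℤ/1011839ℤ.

887040

Prime factorization: 1011839 = 23 * 29 * 37 * 41.
φ(1011839) = 1011839 · (1 − 1/23) · (1 − 1/29) · (1 − 1/37) · (1 − 1/41)
       = 1011839 · 887040/1011839 = 887040.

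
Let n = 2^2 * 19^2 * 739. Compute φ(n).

φ(1067116) = 1067116 · (1 − 1/2) · (1 − 1/19) · (1 − 1/739)
       = 1067116 · 13284/28082 = 504792.

504792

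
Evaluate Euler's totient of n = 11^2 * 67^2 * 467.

φ(253659923) = 253659923 · (1 − 1/11) · (1 − 1/67) · (1 − 1/467)
       = 253659923 · 307560/344179 = 226671720.

226671720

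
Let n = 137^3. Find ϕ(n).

φ(2571353) = 2571353 · (1 − 1/137)
       = 2571353 · 136/137 = 2552584.

2552584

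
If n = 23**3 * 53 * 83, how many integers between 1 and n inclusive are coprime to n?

φ(53522633) = 53522633 · (1 − 1/23) · (1 − 1/53) · (1 − 1/83)
       = 53522633 · 93808/101177 = 49624432.

49624432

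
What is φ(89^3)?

φ(89^3) = 89^3 − 89^2 = 704969 − 7921 = 697048.

697048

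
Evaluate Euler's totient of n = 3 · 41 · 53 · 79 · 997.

φ(513455997) = 513455997 · (1 − 1/3) · (1 − 1/41) · (1 − 1/53) · (1 − 1/79) · (1 − 1/997)
       = 513455997 · 323182080/513455997 = 323182080.

323182080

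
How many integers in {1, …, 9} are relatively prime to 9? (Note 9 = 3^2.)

φ(9) = 9 · (1 − 1/3)
       = 9 · 2/3 = 6.

6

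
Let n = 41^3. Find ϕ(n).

67240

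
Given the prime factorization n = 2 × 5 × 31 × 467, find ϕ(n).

55920

φ(2) = 2 − 1 = 1.
φ(5) = 5 − 1 = 4.
φ(31) = 31 − 1 = 30.
φ(467) = 467 − 1 = 466.
Since φ is multiplicative, φ(144770) = 1 · 4 · 30 · 466 = 55920.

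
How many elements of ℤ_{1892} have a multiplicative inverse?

840

Factor 1892: 1892 = 2^2 * 11 * 43.
φ(1892) = 1892 · (1 − 1/2) · (1 − 1/11) · (1 − 1/43)
       = 1892 · 420/946 = 840.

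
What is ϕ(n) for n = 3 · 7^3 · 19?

10584

φ(3) = 3 − 1 = 2.
φ(7^3) = 7^2·(7−1) = 49·6 = 294.
φ(19) = 19 − 1 = 18.
Since φ is multiplicative, φ(19551) = 2 · 294 · 18 = 10584.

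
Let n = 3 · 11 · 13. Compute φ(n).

240

φ(3) = 3 − 1 = 2.
φ(11) = 11 − 1 = 10.
φ(13) = 13 − 1 = 12.
φ(429) = 2 × 10 × 12 = 240.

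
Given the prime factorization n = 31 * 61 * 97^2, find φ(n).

16761600

φ(31) = 31 − 1 = 30.
φ(61) = 61 − 1 = 60.
φ(97^2) = 97^2 − 97^1 = 9409 − 97 = 9312.
Since φ is multiplicative, φ(17792419) = 30 · 60 · 9312 = 16761600.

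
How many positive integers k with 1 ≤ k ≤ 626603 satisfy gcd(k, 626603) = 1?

537600

First factor: 626603 = 17 · 29 · 31 · 41.
φ(17) = 17 − 1 = 16.
φ(29) = 29 − 1 = 28.
φ(31) = 31 − 1 = 30.
φ(41) = 41 − 1 = 40.
φ(626603) = 16 × 28 × 30 × 40 = 537600.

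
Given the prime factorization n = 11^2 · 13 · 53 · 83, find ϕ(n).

φ(11^2) = 11^1·(11−1) = 11·10 = 110.
φ(13) = 13 − 1 = 12.
φ(53) = 53 − 1 = 52.
φ(83) = 83 − 1 = 82.
Since φ is multiplicative, φ(6919627) = 110 · 12 · 52 · 82 = 5628480.

5628480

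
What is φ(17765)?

Prime factorization: 17765 = 5 · 11 · 17 · 19.
φ(17765) = 17765 · (1 − 1/5) · (1 − 1/11) · (1 − 1/17) · (1 − 1/19)
       = 17765 · 11520/17765 = 11520.

11520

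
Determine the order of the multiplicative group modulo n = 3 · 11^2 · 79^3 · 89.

9424409280

φ(15928610973) = 15928610973 · (1 − 1/3) · (1 − 1/11) · (1 − 1/79) · (1 − 1/89)
       = 15928610973 · 137280/232023 = 9424409280.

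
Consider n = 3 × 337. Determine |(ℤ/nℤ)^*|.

672

φ(1011) = 1011 · (1 − 1/3) · (1 − 1/337)
       = 1011 · 672/1011 = 672.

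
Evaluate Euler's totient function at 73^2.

φ(5329) = 5329 · (1 − 1/73)
       = 5329 · 72/73 = 5256.

5256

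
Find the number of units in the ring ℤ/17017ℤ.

11520

17017 = 7 * 11 * 13 * 17.
φ(7) = 7 − 1 = 6.
φ(11) = 11 − 1 = 10.
φ(13) = 13 − 1 = 12.
φ(17) = 17 − 1 = 16.
Multiply: 6 · 10 · 12 · 16 = 11520.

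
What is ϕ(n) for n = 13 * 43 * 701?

352800

φ(13) = 13 − 1 = 12.
φ(43) = 43 − 1 = 42.
φ(701) = 701 − 1 = 700.
φ(391859) = 12 × 42 × 700 = 352800.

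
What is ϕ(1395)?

720

Factor 1395: 1395 = 3^2 × 5 × 31.
φ(3^2) = 3^1·(3−1) = 3·2 = 6.
φ(5) = 5 − 1 = 4.
φ(31) = 31 − 1 = 30.
Multiply: 6 · 4 · 30 = 720.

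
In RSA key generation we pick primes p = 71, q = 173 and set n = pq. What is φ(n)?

12040

φ(12283) = 12283 · (1 − 1/71) · (1 − 1/173)
       = 12283 · 12040/12283 = 12040.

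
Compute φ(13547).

11880

13547 = 19 · 23 · 31.
φ(19) = 19 − 1 = 18.
φ(23) = 23 − 1 = 22.
φ(31) = 31 − 1 = 30.
Since φ is multiplicative, φ(13547) = 18 · 22 · 30 = 11880.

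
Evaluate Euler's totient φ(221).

First factor: 221 = 13 * 17.
φ(221) = 221 · (1 − 1/13) · (1 − 1/17)
       = 221 · 192/221 = 192.

192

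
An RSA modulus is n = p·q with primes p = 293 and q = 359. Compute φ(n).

104536

φ(n) = (p − 1)(q − 1) = (293−1)(359−1) = 292·358 = 104536.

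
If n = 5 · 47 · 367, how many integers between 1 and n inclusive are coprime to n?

φ(86245) = 86245 · (1 − 1/5) · (1 − 1/47) · (1 − 1/367)
       = 86245 · 67344/86245 = 67344.

67344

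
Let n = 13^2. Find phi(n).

156

φ(169) = 169 · (1 − 1/13)
       = 169 · 12/13 = 156.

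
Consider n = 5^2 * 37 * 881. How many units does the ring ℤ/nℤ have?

633600

φ(5^2) = 5^2 − 5^1 = 25 − 5 = 20.
φ(37) = 37 − 1 = 36.
φ(881) = 881 − 1 = 880.
Multiply: 20 · 36 · 880 = 633600.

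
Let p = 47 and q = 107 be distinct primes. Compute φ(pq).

φ(pq) = (p−1)(q−1) = 46 · 106 = 4876.

4876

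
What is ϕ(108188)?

48384

First factor: 108188 = 2**2 · 17 · 37 · 43.
φ(2^2) = 2^1·(2−1) = 2·1 = 2.
φ(17) = 17 − 1 = 16.
φ(37) = 37 − 1 = 36.
φ(43) = 43 − 1 = 42.
φ(108188) = 2 × 16 × 36 × 42 = 48384.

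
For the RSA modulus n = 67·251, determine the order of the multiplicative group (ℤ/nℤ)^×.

For distinct primes, φ(pq) = (p−1)(q−1) = 66 × 250 = 16500.

16500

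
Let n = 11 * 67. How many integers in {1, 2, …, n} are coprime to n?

φ(11) = 11 − 1 = 10.
φ(67) = 67 − 1 = 66.
Multiply: 10 · 66 = 660.

660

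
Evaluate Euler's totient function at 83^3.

564898

φ(83^3) = 83^2·(83−1) = 6889·82 = 564898.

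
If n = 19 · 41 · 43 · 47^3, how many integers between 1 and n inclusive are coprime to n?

φ(19) = 19 − 1 = 18.
φ(41) = 41 − 1 = 40.
φ(43) = 43 − 1 = 42.
φ(47^3) = 47^3 − 47^2 = 103823 − 2209 = 101614.
Since φ is multiplicative, φ(3477759031) = 18 · 40 · 42 · 101614 = 3072807360.

3072807360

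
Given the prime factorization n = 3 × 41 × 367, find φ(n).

φ(3) = 3 − 1 = 2.
φ(41) = 41 − 1 = 40.
φ(367) = 367 − 1 = 366.
φ(45141) = 2 × 40 × 366 = 29280.

29280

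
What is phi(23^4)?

267674

φ(23^4) = 23^4 − 23^3 = 279841 − 12167 = 267674.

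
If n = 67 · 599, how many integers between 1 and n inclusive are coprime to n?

39468

φ(40133) = 40133 · (1 − 1/67) · (1 − 1/599)
       = 40133 · 39468/40133 = 39468.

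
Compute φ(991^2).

φ(982081) = 982081 · (1 − 1/991)
       = 982081 · 990/991 = 981090.

981090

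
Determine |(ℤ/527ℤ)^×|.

480

First factor: 527 = 17 · 31.
φ(527) = 527 · (1 − 1/17) · (1 − 1/31)
       = 527 · 480/527 = 480.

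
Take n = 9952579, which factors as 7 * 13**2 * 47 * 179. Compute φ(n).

7663968

φ(7) = 7 − 1 = 6.
φ(13^2) = 13^1·(13−1) = 13·12 = 156.
φ(47) = 47 − 1 = 46.
φ(179) = 179 − 1 = 178.
φ(9952579) = 6 × 156 × 46 × 178 = 7663968.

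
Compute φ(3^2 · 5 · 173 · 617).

2542848

φ(3^2) = 3^1·(3−1) = 3·2 = 6.
φ(5) = 5 − 1 = 4.
φ(173) = 173 − 1 = 172.
φ(617) = 617 − 1 = 616.
Multiply: 6 · 4 · 172 · 616 = 2542848.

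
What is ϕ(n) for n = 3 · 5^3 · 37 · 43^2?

φ(25654875) = 25654875 · (1 − 1/3) · (1 − 1/5) · (1 − 1/37) · (1 − 1/43)
       = 25654875 · 12096/23865 = 13003200.

13003200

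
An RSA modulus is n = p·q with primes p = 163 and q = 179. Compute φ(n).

φ(pq) = (p−1)(q−1) = 162 · 178 = 28836.

28836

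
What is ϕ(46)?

Prime factorization: 46 = 2 · 23.
φ(46) = 46 · (1 − 1/2) · (1 − 1/23)
       = 46 · 22/46 = 22.

22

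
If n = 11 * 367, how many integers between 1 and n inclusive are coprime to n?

φ(11) = 11 − 1 = 10.
φ(367) = 367 − 1 = 366.
Multiply: 10 · 366 = 3660.

3660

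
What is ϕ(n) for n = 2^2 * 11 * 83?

φ(3652) = 3652 · (1 − 1/2) · (1 − 1/11) · (1 − 1/83)
       = 3652 · 820/1826 = 1640.

1640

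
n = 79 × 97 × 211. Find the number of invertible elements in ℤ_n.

1572480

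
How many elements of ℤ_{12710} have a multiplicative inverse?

4800

Factor 12710: 12710 = 2 × 5 × 31 × 41.
φ(12710) = 12710 · (1 − 1/2) · (1 − 1/5) · (1 − 1/31) · (1 − 1/41)
       = 12710 · 4800/12710 = 4800.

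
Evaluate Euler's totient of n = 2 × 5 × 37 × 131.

φ(48470) = 48470 · (1 − 1/2) · (1 − 1/5) · (1 − 1/37) · (1 − 1/131)
       = 48470 · 18720/48470 = 18720.

18720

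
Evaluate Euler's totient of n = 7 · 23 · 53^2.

363792

φ(452249) = 452249 · (1 − 1/7) · (1 − 1/23) · (1 − 1/53)
       = 452249 · 6864/8533 = 363792.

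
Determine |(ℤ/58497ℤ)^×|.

34560

Factor 58497: 58497 = 3 · 17 · 31 · 37.
φ(3) = 3 − 1 = 2.
φ(17) = 17 − 1 = 16.
φ(31) = 31 − 1 = 30.
φ(37) = 37 − 1 = 36.
Multiply: 2 · 16 · 30 · 36 = 34560.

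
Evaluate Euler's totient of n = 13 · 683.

φ(8879) = 8879 · (1 − 1/13) · (1 − 1/683)
       = 8879 · 8184/8879 = 8184.

8184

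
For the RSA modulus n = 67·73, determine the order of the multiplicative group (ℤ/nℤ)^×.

4752

φ(n) = (p − 1)(q − 1) = (67−1)(73−1) = 66·72 = 4752.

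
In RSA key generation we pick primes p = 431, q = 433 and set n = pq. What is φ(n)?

φ(431) = 431 − 1 = 430.
φ(433) = 433 − 1 = 432.
φ(186623) = 430 × 432 = 185760.

185760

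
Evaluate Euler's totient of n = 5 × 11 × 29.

φ(5) = 5 − 1 = 4.
φ(11) = 11 − 1 = 10.
φ(29) = 29 − 1 = 28.
φ(1595) = 4 × 10 × 28 = 1120.

1120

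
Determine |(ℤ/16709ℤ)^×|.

12600

Prime factorization: 16709 = 7^2 × 11 × 31.
φ(16709) = 16709 · (1 − 1/7) · (1 − 1/11) · (1 − 1/31)
       = 16709 · 1800/2387 = 12600.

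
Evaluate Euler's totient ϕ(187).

160

187 = 11 · 17.
φ(187) = 187 · (1 − 1/11) · (1 − 1/17)
       = 187 · 160/187 = 160.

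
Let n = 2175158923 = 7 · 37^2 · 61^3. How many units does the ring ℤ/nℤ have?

1784293920

φ(7) = 7 − 1 = 6.
φ(37^2) = 37^1·(37−1) = 37·36 = 1332.
φ(61^3) = 61^3 − 61^2 = 226981 − 3721 = 223260.
Since φ is multiplicative, φ(2175158923) = 6 · 1332 · 223260 = 1784293920.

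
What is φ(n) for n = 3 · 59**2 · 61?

φ(3) = 3 − 1 = 2.
φ(59^2) = 59^1·(59−1) = 59·58 = 3422.
φ(61) = 61 − 1 = 60.
φ(637023) = 2 × 3422 × 60 = 410640.

410640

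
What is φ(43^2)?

φ(1849) = 1849 · (1 − 1/43)
       = 1849 · 42/43 = 1806.

1806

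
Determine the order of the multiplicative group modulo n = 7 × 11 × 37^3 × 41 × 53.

6150643200

φ(8475310613) = 8475310613 · (1 − 1/7) · (1 − 1/11) · (1 − 1/37) · (1 − 1/41) · (1 − 1/53)
       = 8475310613 · 4492800/6190877 = 6150643200.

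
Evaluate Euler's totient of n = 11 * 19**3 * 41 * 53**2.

7163395200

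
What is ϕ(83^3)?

564898

φ(83^3) = 83^3 − 83^2 = 571787 − 6889 = 564898.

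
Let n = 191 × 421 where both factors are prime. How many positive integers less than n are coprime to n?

φ(80411) = 80411 · (1 − 1/191) · (1 − 1/421)
       = 80411 · 79800/80411 = 79800.

79800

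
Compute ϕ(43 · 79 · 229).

φ(777913) = 777913 · (1 − 1/43) · (1 − 1/79) · (1 − 1/229)
       = 777913 · 746928/777913 = 746928.

746928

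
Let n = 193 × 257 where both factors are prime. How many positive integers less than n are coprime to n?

49152

φ(pq) = (p−1)(q−1) = 192 · 256 = 49152.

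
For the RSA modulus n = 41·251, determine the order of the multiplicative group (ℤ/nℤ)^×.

10000

For distinct primes, φ(pq) = (p−1)(q−1) = 40 × 250 = 10000.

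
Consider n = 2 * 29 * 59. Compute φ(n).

1624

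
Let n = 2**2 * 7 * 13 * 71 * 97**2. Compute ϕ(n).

φ(2^2) = 2^2 − 2^1 = 4 − 2 = 2.
φ(7) = 7 − 1 = 6.
φ(13) = 13 − 1 = 12.
φ(71) = 71 − 1 = 70.
φ(97^2) = 97^1·(97−1) = 97·96 = 9312.
Multiply: 2 · 6 · 12 · 70 · 9312 = 93864960.

93864960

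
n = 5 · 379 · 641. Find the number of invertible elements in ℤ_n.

967680

φ(1214695) = 1214695 · (1 − 1/5) · (1 − 1/379) · (1 − 1/641)
       = 1214695 · 967680/1214695 = 967680.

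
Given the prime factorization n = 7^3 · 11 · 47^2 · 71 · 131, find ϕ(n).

φ(7^3) = 7^2·(7−1) = 49·6 = 294.
φ(11) = 11 − 1 = 10.
φ(47^2) = 47^1·(47−1) = 47·46 = 2162.
φ(71) = 71 − 1 = 70.
φ(131) = 131 − 1 = 130.
φ(77519714657) = 294 × 10 × 2162 × 70 × 130 = 57842148000.

57842148000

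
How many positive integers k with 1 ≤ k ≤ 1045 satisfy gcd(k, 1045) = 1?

Factor 1045: 1045 = 5 · 11 · 19.
φ(5) = 5 − 1 = 4.
φ(11) = 11 − 1 = 10.
φ(19) = 19 − 1 = 18.
Since φ is multiplicative, φ(1045) = 4 · 10 · 18 = 720.

720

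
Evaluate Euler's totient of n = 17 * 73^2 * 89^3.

φ(63865256617) = 63865256617 · (1 − 1/17) · (1 − 1/73) · (1 − 1/89)
       = 63865256617 · 101376/110449 = 58618948608.

58618948608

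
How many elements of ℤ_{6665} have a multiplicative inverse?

6665 = 5 × 31 × 43.
φ(6665) = 6665 · (1 − 1/5) · (1 − 1/31) · (1 − 1/43)
       = 6665 · 5040/6665 = 5040.

5040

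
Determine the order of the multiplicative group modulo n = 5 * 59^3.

φ(5) = 5 − 1 = 4.
φ(59^3) = 59^3 − 59^2 = 205379 − 3481 = 201898.
Since φ is multiplicative, φ(1026895) = 4 · 201898 = 807592.

807592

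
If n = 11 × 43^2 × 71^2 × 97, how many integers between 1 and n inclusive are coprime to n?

8616787200

φ(11) = 11 − 1 = 10.
φ(43^2) = 43^2 − 43^1 = 1849 − 43 = 1806.
φ(71^2) = 71^1·(71−1) = 71·70 = 4970.
φ(97) = 97 − 1 = 96.
Since φ is multiplicative, φ(9945303203) = 10 · 1806 · 4970 · 96 = 8616787200.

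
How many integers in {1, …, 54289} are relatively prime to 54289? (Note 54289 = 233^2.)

54056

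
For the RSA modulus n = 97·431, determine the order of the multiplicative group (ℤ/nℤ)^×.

41280

φ(41807) = 41807 · (1 − 1/97) · (1 − 1/431)
       = 41807 · 41280/41807 = 41280.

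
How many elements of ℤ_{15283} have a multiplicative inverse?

13440

First factor: 15283 = 17 · 29 · 31.
φ(15283) = 15283 · (1 − 1/17) · (1 − 1/29) · (1 − 1/31)
       = 15283 · 13440/15283 = 13440.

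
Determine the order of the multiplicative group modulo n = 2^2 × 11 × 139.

φ(2^2) = 2^1·(2−1) = 2·1 = 2.
φ(11) = 11 − 1 = 10.
φ(139) = 139 − 1 = 138.
φ(6116) = 2 × 10 × 138 = 2760.

2760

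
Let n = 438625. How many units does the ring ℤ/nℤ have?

Prime factorization: 438625 = 5^3 * 11^2 * 29.
φ(5^3) = 5^3 − 5^2 = 125 − 25 = 100.
φ(11^2) = 11^2 − 11^1 = 121 − 11 = 110.
φ(29) = 29 − 1 = 28.
Since φ is multiplicative, φ(438625) = 100 · 110 · 28 = 308000.

308000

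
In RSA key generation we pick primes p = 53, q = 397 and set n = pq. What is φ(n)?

φ(pq) = (p−1)(q−1) = 52 · 396 = 20592.

20592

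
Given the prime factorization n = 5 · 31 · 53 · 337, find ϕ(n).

φ(2768455) = 2768455 · (1 − 1/5) · (1 − 1/31) · (1 − 1/53) · (1 − 1/337)
       = 2768455 · 2096640/2768455 = 2096640.

2096640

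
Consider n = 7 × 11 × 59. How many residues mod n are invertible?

3480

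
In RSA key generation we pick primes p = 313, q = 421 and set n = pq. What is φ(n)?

131040

φ(313) = 313 − 1 = 312.
φ(421) = 421 − 1 = 420.
Since φ is multiplicative, φ(131773) = 312 · 420 = 131040.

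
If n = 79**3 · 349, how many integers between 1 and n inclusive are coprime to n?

φ(79^3) = 79^3 − 79^2 = 493039 − 6241 = 486798.
φ(349) = 349 − 1 = 348.
Multiply: 486798 · 348 = 169405704.

169405704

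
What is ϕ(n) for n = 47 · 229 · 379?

3964464

φ(47) = 47 − 1 = 46.
φ(229) = 229 − 1 = 228.
φ(379) = 379 − 1 = 378.
Multiply: 46 · 228 · 378 = 3964464.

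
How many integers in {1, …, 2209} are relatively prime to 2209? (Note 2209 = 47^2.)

2162

φ(47^2) = 47^1·(47−1) = 47·46 = 2162.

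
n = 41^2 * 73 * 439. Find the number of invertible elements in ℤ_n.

φ(53871007) = 53871007 · (1 − 1/41) · (1 − 1/73) · (1 − 1/439)
       = 53871007 · 1261440/1313927 = 51719040.

51719040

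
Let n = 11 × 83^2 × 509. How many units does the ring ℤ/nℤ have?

34574480

φ(38571511) = 38571511 · (1 − 1/11) · (1 − 1/83) · (1 − 1/509)
       = 38571511 · 416560/464717 = 34574480.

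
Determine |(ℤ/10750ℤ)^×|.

10750 = 2 * 5**3 * 43.
φ(10750) = 10750 · (1 − 1/2) · (1 − 1/5) · (1 − 1/43)
       = 10750 · 168/430 = 4200.

4200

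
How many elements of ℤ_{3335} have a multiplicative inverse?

2464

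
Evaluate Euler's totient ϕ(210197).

First factor: 210197 = 13 · 19 · 23 · 37.
φ(210197) = 210197 · (1 − 1/13) · (1 − 1/19) · (1 − 1/23) · (1 − 1/37)
       = 210197 · 171072/210197 = 171072.

171072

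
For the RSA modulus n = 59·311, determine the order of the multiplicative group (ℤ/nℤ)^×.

17980

φ(n) = (p − 1)(q − 1) = (59−1)(311−1) = 58·310 = 17980.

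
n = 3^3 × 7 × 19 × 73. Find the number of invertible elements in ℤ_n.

φ(262143) = 262143 · (1 − 1/3) · (1 − 1/7) · (1 − 1/19) · (1 − 1/73)
       = 262143 · 15552/29127 = 139968.

139968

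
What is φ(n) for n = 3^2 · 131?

780

φ(1179) = 1179 · (1 − 1/3) · (1 − 1/131)
       = 1179 · 260/393 = 780.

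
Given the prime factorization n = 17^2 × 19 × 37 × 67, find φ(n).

φ(17^2) = 17^2 − 17^1 = 289 − 17 = 272.
φ(19) = 19 − 1 = 18.
φ(37) = 37 − 1 = 36.
φ(67) = 67 − 1 = 66.
φ(13612189) = 272 × 18 × 36 × 66 = 11632896.

11632896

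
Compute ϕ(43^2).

φ(1849) = 1849 · (1 − 1/43)
       = 1849 · 42/43 = 1806.

1806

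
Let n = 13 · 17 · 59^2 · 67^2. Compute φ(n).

φ(13) = 13 − 1 = 12.
φ(17) = 17 − 1 = 16.
φ(59^2) = 59^2 − 59^1 = 3481 − 59 = 3422.
φ(67^2) = 67^1·(67−1) = 67·66 = 4422.
Multiply: 12 · 16 · 3422 · 4422 = 2905360128.

2905360128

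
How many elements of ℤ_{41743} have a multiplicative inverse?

41743 = 13^3 · 19.
φ(41743) = 41743 · (1 − 1/13) · (1 − 1/19)
       = 41743 · 216/247 = 36504.

36504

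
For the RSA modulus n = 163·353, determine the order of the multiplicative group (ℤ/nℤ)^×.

57024

φ(57539) = 57539 · (1 − 1/163) · (1 − 1/353)
       = 57539 · 57024/57539 = 57024.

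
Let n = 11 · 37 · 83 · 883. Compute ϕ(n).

φ(29828623) = 29828623 · (1 − 1/11) · (1 − 1/37) · (1 − 1/83) · (1 − 1/883)
       = 29828623 · 26036640/29828623 = 26036640.

26036640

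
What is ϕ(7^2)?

42

φ(7^2) = 7^1·(7−1) = 7·6 = 42.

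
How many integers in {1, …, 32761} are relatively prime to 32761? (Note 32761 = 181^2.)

φ(181^2) = 181^1·(181−1) = 181·180 = 32580.

32580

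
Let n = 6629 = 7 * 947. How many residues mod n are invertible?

φ(6629) = 6629 · (1 − 1/7) · (1 − 1/947)
       = 6629 · 5676/6629 = 5676.

5676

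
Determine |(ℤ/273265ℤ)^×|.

201600

Prime factorization: 273265 = 5 · 31 · 41 · 43.
φ(273265) = 273265 · (1 − 1/5) · (1 − 1/31) · (1 − 1/41) · (1 − 1/43)
       = 273265 · 201600/273265 = 201600.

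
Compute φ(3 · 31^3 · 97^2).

536929920

φ(3) = 3 − 1 = 2.
φ(31^3) = 31^2·(31−1) = 961·30 = 28830.
φ(97^2) = 97^1·(97−1) = 97·96 = 9312.
φ(840910557) = 2 × 28830 × 9312 = 536929920.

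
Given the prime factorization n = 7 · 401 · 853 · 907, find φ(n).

1852588800

φ(7) = 7 − 1 = 6.
φ(401) = 401 − 1 = 400.
φ(853) = 853 − 1 = 852.
φ(907) = 907 − 1 = 906.
φ(2171694497) = 6 × 400 × 852 × 906 = 1852588800.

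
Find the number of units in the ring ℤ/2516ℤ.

2516 = 2^2 · 17 · 37.
φ(2^2) = 2^1·(2−1) = 2·1 = 2.
φ(17) = 17 − 1 = 16.
φ(37) = 37 − 1 = 36.
φ(2516) = 2 × 16 × 36 = 1152.

1152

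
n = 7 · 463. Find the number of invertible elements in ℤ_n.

φ(3241) = 3241 · (1 − 1/7) · (1 − 1/463)
       = 3241 · 2772/3241 = 2772.

2772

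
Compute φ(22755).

22755 = 3 · 5 · 37 · 41.
φ(3) = 3 − 1 = 2.
φ(5) = 5 − 1 = 4.
φ(37) = 37 − 1 = 36.
φ(41) = 41 − 1 = 40.
Since φ is multiplicative, φ(22755) = 2 · 4 · 36 · 40 = 11520.

11520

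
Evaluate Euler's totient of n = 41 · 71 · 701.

1960000

φ(41) = 41 − 1 = 40.
φ(71) = 71 − 1 = 70.
φ(701) = 701 − 1 = 700.
Multiply: 40 · 70 · 700 = 1960000.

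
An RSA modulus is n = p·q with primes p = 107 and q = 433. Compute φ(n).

φ(pq) = (p−1)(q−1) = 106 · 432 = 45792.

45792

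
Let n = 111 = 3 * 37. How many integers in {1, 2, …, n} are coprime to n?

72

φ(3) = 3 − 1 = 2.
φ(37) = 37 − 1 = 36.
Multiply: 2 · 36 = 72.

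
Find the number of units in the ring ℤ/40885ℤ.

First factor: 40885 = 5 * 13 * 17 * 37.
φ(40885) = 40885 · (1 − 1/5) · (1 − 1/13) · (1 − 1/17) · (1 − 1/37)
       = 40885 · 27648/40885 = 27648.

27648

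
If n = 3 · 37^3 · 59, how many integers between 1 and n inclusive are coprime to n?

φ(8965581) = 8965581 · (1 − 1/3) · (1 − 1/37) · (1 − 1/59)
       = 8965581 · 4176/6549 = 5716944.

5716944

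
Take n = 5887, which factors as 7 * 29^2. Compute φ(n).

4872

φ(7) = 7 − 1 = 6.
φ(29^2) = 29^2 − 29^1 = 841 − 29 = 812.
Since φ is multiplicative, φ(5887) = 6 · 812 = 4872.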